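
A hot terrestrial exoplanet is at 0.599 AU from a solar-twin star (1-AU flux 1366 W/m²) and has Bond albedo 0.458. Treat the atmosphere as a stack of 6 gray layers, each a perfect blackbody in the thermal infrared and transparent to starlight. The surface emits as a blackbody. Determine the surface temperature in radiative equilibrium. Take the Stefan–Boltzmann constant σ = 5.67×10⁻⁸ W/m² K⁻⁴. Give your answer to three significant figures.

Irradiance scales as 1/d², so S = 1366 W/m² × (1/0.599)² = 3807 W/m².
Top-of-atmosphere balance: σT_e⁴ = S(1−α)/4 = 515.9 W/m² → T_e = 308.8 K.
For an N-layer opaque stack, T_s⁴ = (N+1)T_e⁴, hence T_s = (7)^(1/4)×308.8 K = 502.4 K.

502 K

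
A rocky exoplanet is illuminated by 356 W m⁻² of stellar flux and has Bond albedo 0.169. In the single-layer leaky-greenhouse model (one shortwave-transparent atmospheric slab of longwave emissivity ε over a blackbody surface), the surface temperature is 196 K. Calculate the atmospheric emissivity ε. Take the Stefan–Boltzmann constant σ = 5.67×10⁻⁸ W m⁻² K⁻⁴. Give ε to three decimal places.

0.232

Effective temperature: T_e = [S(1−α)/(4σ)]^(1/4) = 190.0 K.
T_s⁴ = T_e⁴·2/(2−ε) → ε = 2 − 2(T_e/T_s)⁴ = 2 − 2·(190.0/196)⁴ = 0.2323.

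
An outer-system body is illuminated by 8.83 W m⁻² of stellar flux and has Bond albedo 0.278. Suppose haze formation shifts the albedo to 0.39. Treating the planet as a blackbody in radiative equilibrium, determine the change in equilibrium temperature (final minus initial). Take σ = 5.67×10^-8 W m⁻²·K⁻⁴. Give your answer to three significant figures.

Initial: T₁ = [S(1−0.278)/(4σ)]^(1/4) = 72.81 K.
After:  T₂ = [8.830·0.61/(4σ)]^(1/4) = 69.81 K.
ΔT = T₂ − T₁ = -3.005 K.

-3.00 K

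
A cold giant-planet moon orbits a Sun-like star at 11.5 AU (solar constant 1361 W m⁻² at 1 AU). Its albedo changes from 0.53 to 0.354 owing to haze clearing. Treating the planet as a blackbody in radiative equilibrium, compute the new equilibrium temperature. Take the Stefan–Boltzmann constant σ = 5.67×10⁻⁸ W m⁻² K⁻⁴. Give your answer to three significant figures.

Irradiance scales as 1/d², so S = 1361 W m⁻² × (1/11.5)² = 10.29 W m⁻².
With the new albedo, S(1−α₂)/4 = 1.662 W m⁻², so T₂ = 73.58 K.

73.6 kelvin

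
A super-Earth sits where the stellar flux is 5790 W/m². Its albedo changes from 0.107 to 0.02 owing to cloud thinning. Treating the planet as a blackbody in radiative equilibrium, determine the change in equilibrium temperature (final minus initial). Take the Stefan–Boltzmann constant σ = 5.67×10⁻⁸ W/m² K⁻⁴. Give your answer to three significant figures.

9.14 K

Before: T₁ = [5790·0.893/(4σ)]^(1/4) = 388.6 K.
After:  T₂ = [5790·0.98/(4σ)]^(1/4) = 397.7 K.
Change: 397.7 − 388.6 = 9.137 K.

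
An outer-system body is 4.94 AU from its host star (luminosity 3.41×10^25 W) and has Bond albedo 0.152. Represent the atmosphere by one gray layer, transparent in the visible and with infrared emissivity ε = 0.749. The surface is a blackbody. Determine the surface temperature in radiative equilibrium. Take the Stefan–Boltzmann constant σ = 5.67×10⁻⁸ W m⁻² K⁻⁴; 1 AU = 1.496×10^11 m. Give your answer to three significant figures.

Orbital distance: d = 4.94 AU = 7.390×10^11 m.
Spreading L over a sphere of radius d: S = 3.41×10^25/(4π·7.39×10^11²) = 4.969 W m⁻².
Effective emission temperature (TOA balance): σT_e⁴ = S(1−α)/4 = 1.053 W m⁻² → T_e = 65.65 K.
Surface balance with a leaky layer gives σT_s⁴ = σT_e⁴·2/(2−ε), so T_s = T_e·[2/(2−0.749)]^(1/4) = 73.82 K.

73.8 K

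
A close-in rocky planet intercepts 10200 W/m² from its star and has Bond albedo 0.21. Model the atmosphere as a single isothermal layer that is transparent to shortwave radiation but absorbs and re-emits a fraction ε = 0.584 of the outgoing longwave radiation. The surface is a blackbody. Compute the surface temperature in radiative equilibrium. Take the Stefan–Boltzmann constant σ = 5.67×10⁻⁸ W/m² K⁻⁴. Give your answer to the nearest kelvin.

Effective emission temperature (TOA balance): σT_e⁴ = S(1−α)/4 = 2014 W/m² → T_e = 434.2 K.
Surface balance with a leaky layer gives σT_s⁴ = σT_e⁴·2/(2−ε), so T_s = T_e·[2/(2−0.584)]^(1/4) = 473.3 K.

473 kelvin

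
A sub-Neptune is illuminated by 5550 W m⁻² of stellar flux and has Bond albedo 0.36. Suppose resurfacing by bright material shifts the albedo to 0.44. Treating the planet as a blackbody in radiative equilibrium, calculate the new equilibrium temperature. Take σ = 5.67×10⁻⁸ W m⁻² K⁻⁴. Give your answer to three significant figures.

With the new albedo, S(1−α₂)/4 = 777.0 W m⁻², so T₂ = 342.1 K.

342 kelvin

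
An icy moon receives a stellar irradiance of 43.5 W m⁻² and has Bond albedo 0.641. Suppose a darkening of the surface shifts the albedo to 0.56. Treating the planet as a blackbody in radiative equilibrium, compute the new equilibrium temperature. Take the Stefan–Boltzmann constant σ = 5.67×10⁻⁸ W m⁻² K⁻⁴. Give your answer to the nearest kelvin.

96 K

T₂ = [S(1−α₂)/(4σ)]^(1/4) = [43.50·0.44/(4σ)]^(1/4) = 95.85 K.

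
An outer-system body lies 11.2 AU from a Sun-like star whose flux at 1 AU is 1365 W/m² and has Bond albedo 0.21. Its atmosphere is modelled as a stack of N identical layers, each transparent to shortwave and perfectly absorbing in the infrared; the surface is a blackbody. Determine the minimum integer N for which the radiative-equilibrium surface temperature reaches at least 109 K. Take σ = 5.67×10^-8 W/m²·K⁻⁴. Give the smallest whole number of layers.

3

By the inverse-square law, S = 1365/11.2² = 10.88 W/m².
OLR = S(1−α)/4 = 2.149 W/m²; the top layer radiates at T_e = 78.46 K.
T_s = (N+1)^(1/4)·T_e ≥ 109 K requires N+1 ≥ (T_s/T_e)⁴ = (109/78.46)⁴ = 3.724.
Rounding up, N = 3.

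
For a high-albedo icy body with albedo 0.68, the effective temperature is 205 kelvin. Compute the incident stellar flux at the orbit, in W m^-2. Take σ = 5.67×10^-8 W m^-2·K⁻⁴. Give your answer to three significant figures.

Invert the energy balance for S: S = 4σT⁴/(1−α).
The emitted flux is σT⁴ = 100.1 W m^-2.
S = 4·100.1/0.32 = 1252 W m^-2.

1250 W m^-2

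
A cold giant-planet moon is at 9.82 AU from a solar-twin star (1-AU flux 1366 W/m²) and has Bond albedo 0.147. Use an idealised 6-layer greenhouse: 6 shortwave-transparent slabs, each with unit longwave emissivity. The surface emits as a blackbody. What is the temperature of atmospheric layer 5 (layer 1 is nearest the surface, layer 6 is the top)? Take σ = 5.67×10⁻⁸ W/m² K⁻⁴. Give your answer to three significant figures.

102 K

Irradiance scales as 1/d², so S = 1366 W/m² × (1/9.82)² = 14.17 W/m².
OLR = S(1−α)/4 = 3.021 W/m²; the top layer radiates at T_e = 85.43 K.
Each opaque layer satisfies 2T_j⁴ = T_{j−1}⁴ + T_{j+1}⁴, giving T_k⁴ = (N+1−k)T_e⁴.
T_5 = (2)^(1/4)·85.43 = 101.6 K.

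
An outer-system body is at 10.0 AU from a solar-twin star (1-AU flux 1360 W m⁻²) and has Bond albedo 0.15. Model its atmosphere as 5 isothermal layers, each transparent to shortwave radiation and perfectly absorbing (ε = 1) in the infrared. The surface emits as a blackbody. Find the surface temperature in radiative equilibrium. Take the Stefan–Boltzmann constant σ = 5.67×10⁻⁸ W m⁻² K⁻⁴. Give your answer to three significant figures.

132 K

Flux at the orbit: S = 1360/(10.0)² = 13.60 W m⁻².
OLR = S(1−α)/4 = 2.890 W m⁻²; the top layer radiates at T_e = 84.49 K.
For an N-layer opaque stack, T_s⁴ = (N+1)T_e⁴, hence T_s = (6)^(1/4)×84.49 K = 132.2 K.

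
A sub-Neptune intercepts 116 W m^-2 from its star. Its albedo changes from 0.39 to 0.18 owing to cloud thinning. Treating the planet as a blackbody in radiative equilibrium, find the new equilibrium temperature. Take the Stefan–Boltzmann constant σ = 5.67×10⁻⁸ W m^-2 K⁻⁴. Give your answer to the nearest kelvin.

143 kelvin

New equilibrium: T₂ = [(1−0.18)·116.0/(4σ)]^(1/4) = 143.1 K.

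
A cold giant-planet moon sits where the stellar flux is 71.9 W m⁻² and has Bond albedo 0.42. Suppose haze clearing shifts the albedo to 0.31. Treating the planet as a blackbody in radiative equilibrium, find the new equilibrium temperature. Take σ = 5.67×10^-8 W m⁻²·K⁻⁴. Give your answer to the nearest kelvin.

122 kelvin

New equilibrium: T₂ = [(1−0.31)·71.90/(4σ)]^(1/4) = 121.6 K.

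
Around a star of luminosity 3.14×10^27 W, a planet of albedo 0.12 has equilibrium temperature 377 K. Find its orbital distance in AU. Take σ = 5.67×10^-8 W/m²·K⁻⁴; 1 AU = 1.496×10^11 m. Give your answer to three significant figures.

Energy balance gives S = 4σT⁴/(1−α) = 5206 W/m².
From L = 4πd²S, d = √(3.14×10^27/(4π·5206)) = 2.191×10^11 m = 1.464 AU.

1.46 AU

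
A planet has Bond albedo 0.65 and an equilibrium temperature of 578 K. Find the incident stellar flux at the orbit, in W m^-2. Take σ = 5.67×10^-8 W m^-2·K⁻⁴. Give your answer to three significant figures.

72300 W m^-2

From S(1−α)/4 = σT⁴: S = 4σT⁴/(1−α).
The emitted flux is σT⁴ = 6328 W m^-2.
S = 4·6328/0.35 = 72320 W m^-2.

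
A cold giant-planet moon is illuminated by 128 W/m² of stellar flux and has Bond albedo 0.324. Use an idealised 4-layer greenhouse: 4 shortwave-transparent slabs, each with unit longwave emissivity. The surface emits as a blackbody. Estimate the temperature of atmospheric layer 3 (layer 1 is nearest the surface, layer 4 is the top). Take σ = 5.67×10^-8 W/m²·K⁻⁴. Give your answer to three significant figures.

166 K

Top-of-atmosphere balance: σT_e⁴ = S(1−α)/4 = 21.63 W/m² → T_e = 139.8 K.
The net upward flux σT_e⁴ is constant between every pair of levels, so T_k⁴ = (N+1−k)T_e⁴.
With k = 3: T_3 = (4+1−3)^¼·139.8 K = 166.2 K.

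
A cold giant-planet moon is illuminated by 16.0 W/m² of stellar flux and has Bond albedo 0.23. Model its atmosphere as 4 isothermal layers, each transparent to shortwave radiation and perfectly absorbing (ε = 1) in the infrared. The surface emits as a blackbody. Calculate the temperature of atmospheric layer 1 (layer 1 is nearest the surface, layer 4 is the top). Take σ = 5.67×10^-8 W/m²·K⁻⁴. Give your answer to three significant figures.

The effective emission temperature is T_e = [S(1−α)/(4σ)]^¼ = 85.85 K.
Each opaque layer satisfies 2T_j⁴ = T_{j−1}⁴ + T_{j+1}⁴, giving T_k⁴ = (N+1−k)T_e⁴.
T_1 = (4)^(1/4)·85.85 = 121.4 K.

121 kelvin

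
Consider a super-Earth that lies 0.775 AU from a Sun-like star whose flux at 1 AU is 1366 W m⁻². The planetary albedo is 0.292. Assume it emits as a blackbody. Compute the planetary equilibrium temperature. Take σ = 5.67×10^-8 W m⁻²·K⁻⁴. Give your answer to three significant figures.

By the inverse-square law, S = 1366/0.775² = 2274 W m⁻².
Absorbed flux (global mean): S(1−α)/4 = 2274·0.708/4 = 402.6 W m⁻².
In equilibrium σT⁴ equals this, so T = 290.3 K.

290 kelvin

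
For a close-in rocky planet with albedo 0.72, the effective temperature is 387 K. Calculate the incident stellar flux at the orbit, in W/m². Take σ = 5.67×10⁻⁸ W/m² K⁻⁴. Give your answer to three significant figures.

18200 W/m²

From S(1−α)/4 = σT⁴: S = 4σT⁴/(1−α).
The emitted flux is σT⁴ = 1272 W/m².
So S = 4×1272/(1−0.72) = 18170 W/m².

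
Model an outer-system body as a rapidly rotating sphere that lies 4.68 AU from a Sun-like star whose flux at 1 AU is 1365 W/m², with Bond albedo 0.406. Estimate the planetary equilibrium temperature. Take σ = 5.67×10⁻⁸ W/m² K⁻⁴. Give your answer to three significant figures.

113 K

Irradiance scales as 1/d², so S = 1365 W/m² × (1/4.68)² = 62.32 W/m².
The planet absorbs (1−α)S over its disc πR² and re-emits over 4πR², so the mean absorbed flux is (1−0.406)·62.32/4 = 9.255 W/m².
Balancing against σT⁴: T = (9.255/5.67×10⁻⁸)^(1/4) = 113.0 K.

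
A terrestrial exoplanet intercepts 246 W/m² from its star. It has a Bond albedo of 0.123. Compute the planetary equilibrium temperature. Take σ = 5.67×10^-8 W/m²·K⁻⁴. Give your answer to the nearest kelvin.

176 K

Averaging over the sphere, the absorbed flux is S(1−α)/4 = 53.94 W/m².
Set σT⁴ = 53.94 → T = (53.94/σ)^(1/4) = 175.6 K.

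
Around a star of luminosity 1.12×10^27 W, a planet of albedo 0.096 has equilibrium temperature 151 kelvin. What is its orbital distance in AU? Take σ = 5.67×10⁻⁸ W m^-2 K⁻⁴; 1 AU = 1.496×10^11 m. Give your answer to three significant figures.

5.53 AU

Energy balance gives S = 4σT⁴/(1−α) = 130.4 W m^-2.
S = L/(4πd²) → d = √(L/4πS) = √(1.12×10^27/(4π·130.4)) = 8.266×10^11 m = 5.526 AU.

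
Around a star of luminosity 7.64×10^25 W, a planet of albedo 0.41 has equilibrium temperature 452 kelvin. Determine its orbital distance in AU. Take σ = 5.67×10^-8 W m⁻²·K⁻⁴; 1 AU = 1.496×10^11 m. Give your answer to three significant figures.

0.130 AU

Energy balance gives S = 4σT⁴/(1−α) = 16050 W m⁻².
S = L/(4πd²) → d = √(L/4πS) = √(7.64×10^25/(4π·16050)) = 1.947×10^10 m = 0.1301 AU.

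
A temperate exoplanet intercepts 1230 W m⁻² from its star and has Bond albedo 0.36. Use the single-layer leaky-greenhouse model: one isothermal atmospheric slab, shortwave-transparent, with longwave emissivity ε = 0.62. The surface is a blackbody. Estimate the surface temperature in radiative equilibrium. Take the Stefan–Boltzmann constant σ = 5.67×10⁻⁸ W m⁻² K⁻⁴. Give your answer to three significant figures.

266 K

The planet radiates to space at T_e = [S(1−α)/(4σ)]^(1/4) = 242.7 K.
Surface balance with a leaky layer gives σT_s⁴ = σT_e⁴·2/(2−ε), so T_s = T_e·[2/(2−0.62)]^(1/4) = 266.3 K.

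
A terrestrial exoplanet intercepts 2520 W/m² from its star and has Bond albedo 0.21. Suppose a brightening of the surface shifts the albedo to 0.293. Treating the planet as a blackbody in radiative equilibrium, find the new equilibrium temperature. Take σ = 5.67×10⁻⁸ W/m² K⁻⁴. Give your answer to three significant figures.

With the new albedo, S(1−α₂)/4 = 445.4 W/m², so T₂ = 297.7 K.

298 kelvin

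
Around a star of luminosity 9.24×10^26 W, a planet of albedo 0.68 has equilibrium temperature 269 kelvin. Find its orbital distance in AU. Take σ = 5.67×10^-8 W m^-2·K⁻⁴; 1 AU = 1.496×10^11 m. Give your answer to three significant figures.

0.941 AU

Energy balance gives S = 4σT⁴/(1−α) = 3711 W m^-2.
S = L/(4πd²) → d = √(L/4πS) = √(9.24×10^26/(4π·3711)) = 1.408×10^11 m = 0.9409 AU.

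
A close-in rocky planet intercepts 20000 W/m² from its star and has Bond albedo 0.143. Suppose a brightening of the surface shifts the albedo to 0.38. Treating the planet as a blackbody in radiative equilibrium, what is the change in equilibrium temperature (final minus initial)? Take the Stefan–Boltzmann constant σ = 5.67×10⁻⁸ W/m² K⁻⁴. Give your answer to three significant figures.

-40.8 kelvin

Before: T₁ = [20000·0.857/(4σ)]^(1/4) = 524.3 K.
With α = 0.38, T₂ = 483.6 K.
Change: 483.6 − 524.3 = -40.76 K.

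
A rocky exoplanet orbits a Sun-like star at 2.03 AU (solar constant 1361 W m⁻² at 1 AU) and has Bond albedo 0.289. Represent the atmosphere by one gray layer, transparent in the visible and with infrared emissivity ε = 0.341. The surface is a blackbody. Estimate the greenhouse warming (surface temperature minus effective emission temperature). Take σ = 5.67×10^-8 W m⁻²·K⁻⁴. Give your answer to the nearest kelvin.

Flux at the orbit: S = 1361/(2.03)² = 330.3 W m⁻².
The planet radiates to space at T_e = [S(1−α)/(4σ)]^(1/4) = 179.4 K.
The surface balance (absorbed SW + ε·downward IR = σT_s⁴) with T_a⁴ = T_s⁴/2 reduces to T_s = T_e·[2/(2−ε)]^¼ = 188.0 K.
Greenhouse warming: T_s − T_e = 8.582 K.

9 K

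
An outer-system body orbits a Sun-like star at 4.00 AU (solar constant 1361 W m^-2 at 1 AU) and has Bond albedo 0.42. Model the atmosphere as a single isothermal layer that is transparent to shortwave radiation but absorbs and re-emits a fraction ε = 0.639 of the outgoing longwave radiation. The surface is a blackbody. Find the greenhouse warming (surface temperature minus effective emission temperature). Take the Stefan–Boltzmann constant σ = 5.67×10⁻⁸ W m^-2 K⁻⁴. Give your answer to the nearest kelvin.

Irradiance scales as 1/d², so S = 1361 W m^-2 × (1/4.00)² = 85.06 W m^-2.
Effective emission temperature (TOA balance): σT_e⁴ = S(1−α)/4 = 12.33 W m^-2 → T_e = 121.4 K.
Surface balance with a leaky layer gives σT_s⁴ = σT_e⁴·2/(2−ε), so T_s = T_e·[2/(2−0.639)]^(1/4) = 133.7 K.
Greenhouse warming: T_s − T_e = 12.27 K.

12 kelvin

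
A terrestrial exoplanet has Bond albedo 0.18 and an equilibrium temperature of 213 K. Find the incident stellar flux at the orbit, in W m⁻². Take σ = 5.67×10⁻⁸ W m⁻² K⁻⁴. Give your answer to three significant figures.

569 W m⁻²

From S(1−α)/4 = σT⁴: S = 4σT⁴/(1−α).
The emitted flux is σT⁴ = 116.7 W m⁻².
S = 4·116.7/0.82 = 569.3 W m⁻².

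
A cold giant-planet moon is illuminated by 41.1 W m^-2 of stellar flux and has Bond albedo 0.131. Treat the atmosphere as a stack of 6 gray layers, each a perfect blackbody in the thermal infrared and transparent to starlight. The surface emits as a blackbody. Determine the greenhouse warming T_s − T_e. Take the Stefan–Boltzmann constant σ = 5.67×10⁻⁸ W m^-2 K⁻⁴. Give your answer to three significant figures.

OLR = S(1−α)/4 = 8.929 W m^-2; the top layer radiates at T_e = 112.0 K.
Surface: T_s = (7)^¼·T_e = 182.2 K.
Warming: T_s − T_e = 70.19 K.

70.2 K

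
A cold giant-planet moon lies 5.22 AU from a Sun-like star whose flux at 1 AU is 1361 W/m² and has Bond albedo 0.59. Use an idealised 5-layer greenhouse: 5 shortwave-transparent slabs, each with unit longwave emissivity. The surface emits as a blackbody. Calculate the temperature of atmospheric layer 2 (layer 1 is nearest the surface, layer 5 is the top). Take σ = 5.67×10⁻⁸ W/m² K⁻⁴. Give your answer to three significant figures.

Irradiance scales as 1/d², so S = 1361 W/m² × (1/5.22)² = 49.95 W/m².
OLR = S(1−α)/4 = 5.120 W/m²; the top layer radiates at T_e = 97.48 K.
The net upward flux σT_e⁴ is constant between every pair of levels, so T_k⁴ = (N+1−k)T_e⁴.
T_2 = (4)^(1/4)·97.48 = 137.9 K.

138 K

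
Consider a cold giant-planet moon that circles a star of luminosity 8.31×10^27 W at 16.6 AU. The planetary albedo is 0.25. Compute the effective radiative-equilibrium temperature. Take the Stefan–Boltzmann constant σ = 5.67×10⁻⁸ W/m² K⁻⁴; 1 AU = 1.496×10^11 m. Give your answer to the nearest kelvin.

137 K

Orbital distance: d = 16.6 AU = 2.483×10^12 m.
Spreading L over a sphere of radius d: S = 8.31×10^27/(4π·2.48×10^12²) = 107.2 W/m².
The planet absorbs (1−α)S over its disc πR² and re-emits over 4πR², so the mean absorbed flux is (1−0.25)·107.2/4 = 20.11 W/m².
In equilibrium σT⁴ equals this, so T = 137.2 K.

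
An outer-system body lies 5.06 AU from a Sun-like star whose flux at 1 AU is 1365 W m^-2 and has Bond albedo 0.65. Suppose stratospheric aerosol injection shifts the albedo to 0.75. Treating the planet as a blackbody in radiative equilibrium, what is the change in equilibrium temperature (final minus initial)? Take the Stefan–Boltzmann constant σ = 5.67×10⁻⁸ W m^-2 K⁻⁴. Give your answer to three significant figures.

-7.68 K

Irradiance scales as 1/d², so S = 1365 W m^-2 × (1/5.06)² = 53.31 W m^-2.
With α = 0.65, T₁ = 95.24 K.
With α = 0.75, T₂ = 87.56 K.
Change: 87.56 − 95.24 = -7.684 K.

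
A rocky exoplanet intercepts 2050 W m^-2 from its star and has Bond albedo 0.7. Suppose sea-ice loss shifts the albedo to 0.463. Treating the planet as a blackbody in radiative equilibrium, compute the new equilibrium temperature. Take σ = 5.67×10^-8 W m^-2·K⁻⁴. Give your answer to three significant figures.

264 kelvin

T₂ = [S(1−α₂)/(4σ)]^(1/4) = [2050·0.537/(4σ)]^(1/4) = 263.9 K.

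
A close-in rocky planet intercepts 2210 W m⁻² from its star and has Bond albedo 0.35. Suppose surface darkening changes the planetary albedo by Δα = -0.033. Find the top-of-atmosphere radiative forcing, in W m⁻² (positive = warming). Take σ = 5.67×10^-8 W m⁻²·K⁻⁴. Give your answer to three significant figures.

18.2 W m⁻²

The change in absorbed flux is Δ[S(1−α)/4] = −SΔα/4 = 18.23 W m⁻².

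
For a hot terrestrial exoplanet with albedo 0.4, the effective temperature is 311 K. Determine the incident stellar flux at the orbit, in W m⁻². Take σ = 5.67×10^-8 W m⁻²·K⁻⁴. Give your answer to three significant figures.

Invert the energy balance for S: S = 4σT⁴/(1−α).
σT⁴ = 5.67×10⁻⁸·(311)⁴ = 530.4 W m⁻².
So S = 4×530.4/(1−0.4) = 3536 W m⁻².

3540 W m⁻²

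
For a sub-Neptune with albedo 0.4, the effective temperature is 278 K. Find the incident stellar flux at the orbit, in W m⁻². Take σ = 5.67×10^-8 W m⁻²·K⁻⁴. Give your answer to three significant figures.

2260 W m⁻²

Invert the energy balance for S: S = 4σT⁴/(1−α).
σT⁴ = 5.67×10⁻⁸·(278)⁴ = 338.7 W m⁻².
So S = 4×338.7/(1−0.4) = 2258 W m⁻².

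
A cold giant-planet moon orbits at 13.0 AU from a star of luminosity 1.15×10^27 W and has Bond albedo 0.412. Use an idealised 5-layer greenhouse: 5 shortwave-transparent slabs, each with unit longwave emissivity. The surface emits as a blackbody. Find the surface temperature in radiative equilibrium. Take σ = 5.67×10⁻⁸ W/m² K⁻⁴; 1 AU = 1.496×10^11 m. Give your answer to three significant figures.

139 kelvin

d = 13.0 × 1.496×10^11 m = 1.945×10^12 m.
Spreading L over a sphere of radius d: S = 1.15×10^27/(4π·1.94×10^12²) = 24.20 W/m².
The effective emission temperature is T_e = [S(1−α)/(4σ)]^¼ = 89.00 K.
For an N-layer opaque stack, T_s⁴ = (N+1)T_e⁴, hence T_s = (6)^(1/4)×89.00 K = 139.3 K.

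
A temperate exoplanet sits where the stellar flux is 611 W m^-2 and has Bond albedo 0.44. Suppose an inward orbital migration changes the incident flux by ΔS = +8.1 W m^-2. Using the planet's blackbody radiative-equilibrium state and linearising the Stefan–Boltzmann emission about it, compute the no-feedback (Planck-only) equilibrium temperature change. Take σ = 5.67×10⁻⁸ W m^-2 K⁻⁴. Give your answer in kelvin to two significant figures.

0.65 kelvin

The baseline emission temperature is T_e = 197.1 K.
ΔF = Δ[S(1−α)]/4 = (1−0.44)·+8.1/4 = 1.134 W m^-2.
Linearising σT⁴ gives d(σT⁴)/dT = 4σT_e³ = 1.736 W m^-2 per K.
Hence the no-feedback warming is ΔF/(4σT_e³) = 0.653 K.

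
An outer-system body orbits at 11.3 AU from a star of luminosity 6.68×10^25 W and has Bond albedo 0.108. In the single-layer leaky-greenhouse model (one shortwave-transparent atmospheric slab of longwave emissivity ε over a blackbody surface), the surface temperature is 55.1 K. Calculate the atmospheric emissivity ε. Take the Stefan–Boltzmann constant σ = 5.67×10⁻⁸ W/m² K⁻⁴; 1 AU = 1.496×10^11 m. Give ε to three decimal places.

Orbital distance: d = 11.3 AU = 1.690×10^12 m.
Flux at the orbit: S = L/(4πd²) = 6.68×10^25/(4π·(1.69×10^12)²) = 1.860 W/m².
TOA balance gives T_e = 52.01 K.
Inverting T_s⁴ = 2T_e⁴/(2−ε): (T_e/T_s)⁴ = 0.7937, so ε = 2(1 − 0.7937) = 0.4126.

0.413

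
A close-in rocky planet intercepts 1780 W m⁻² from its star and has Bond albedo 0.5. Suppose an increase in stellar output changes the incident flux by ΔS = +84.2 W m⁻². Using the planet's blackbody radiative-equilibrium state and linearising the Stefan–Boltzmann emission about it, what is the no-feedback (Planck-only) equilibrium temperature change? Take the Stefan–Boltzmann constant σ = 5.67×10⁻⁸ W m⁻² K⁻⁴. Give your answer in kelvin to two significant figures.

Reference equilibrium: T_e = [S(1−α)/(4σ)]^(1/4) = 250.3 K.
Only a fraction (1−α) is absorbed and it's spread over 4πR², so ΔF = (1−α)ΔS/4 = 10.53 W m⁻².
The Planck feedback parameter is 4σT_e³ = 3.556 W m⁻²/K.
So ΔT₀ = 10.53/3.556 = 2.96 K.

3.0 K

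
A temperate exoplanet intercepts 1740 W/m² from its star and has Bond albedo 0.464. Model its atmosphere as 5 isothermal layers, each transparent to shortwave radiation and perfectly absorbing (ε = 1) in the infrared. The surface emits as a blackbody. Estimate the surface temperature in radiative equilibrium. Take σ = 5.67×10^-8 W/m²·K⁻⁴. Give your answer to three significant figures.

396 K

Top-of-atmosphere balance: σT_e⁴ = S(1−α)/4 = 233.2 W/m² → T_e = 253.2 K.
For an N-layer opaque stack, T_s⁴ = (N+1)T_e⁴, hence T_s = (6)^(1/4)×253.2 K = 396.3 K.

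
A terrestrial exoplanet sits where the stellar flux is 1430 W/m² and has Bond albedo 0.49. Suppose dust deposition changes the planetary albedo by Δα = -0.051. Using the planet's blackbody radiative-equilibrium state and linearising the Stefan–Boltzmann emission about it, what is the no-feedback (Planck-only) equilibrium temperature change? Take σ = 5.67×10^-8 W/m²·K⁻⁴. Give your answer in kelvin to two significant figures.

6.0 kelvin

Unperturbed T_e = [1430·(1−0.49)/(4σ)]^¼ = 238.1 K.
TOA radiative forcing: ΔF = −S·Δα/4 = −1430·(-0.051)/4 = 18.23 W/m².
Planck response: λ_P = 4σT_e³ = 4·5.67×10⁻⁸·(238.1)³ = 3.063 W/m²/K.
So ΔT₀ = 18.23/3.063 = 5.95 K.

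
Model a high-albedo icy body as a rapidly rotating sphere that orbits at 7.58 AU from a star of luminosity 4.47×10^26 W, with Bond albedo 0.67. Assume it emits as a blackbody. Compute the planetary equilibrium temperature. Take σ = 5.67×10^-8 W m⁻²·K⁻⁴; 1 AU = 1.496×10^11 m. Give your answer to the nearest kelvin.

80 K

d = 7.58 × 1.496×10^11 m = 1.134×10^12 m.
Spreading L over a sphere of radius d: S = 4.47×10^26/(4π·1.13×10^12²) = 27.66 W m⁻².
Averaging over the sphere, the absorbed flux is S(1−α)/4 = 2.282 W m⁻².
Set σT⁴ = 2.282 → T = (2.282/σ)^(1/4) = 79.65 K.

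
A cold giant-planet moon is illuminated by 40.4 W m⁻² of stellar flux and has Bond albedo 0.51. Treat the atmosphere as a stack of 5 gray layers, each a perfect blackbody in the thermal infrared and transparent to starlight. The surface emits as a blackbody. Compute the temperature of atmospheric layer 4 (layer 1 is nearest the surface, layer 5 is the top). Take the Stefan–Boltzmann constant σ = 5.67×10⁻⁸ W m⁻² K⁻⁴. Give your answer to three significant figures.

115 K

The effective emission temperature is T_e = [S(1−α)/(4σ)]^¼ = 96.66 K.
Each opaque layer satisfies 2T_j⁴ = T_{j−1}⁴ + T_{j+1}⁴, giving T_k⁴ = (N+1−k)T_e⁴.
With k = 4: T_4 = (5+1−4)^¼·96.66 K = 114.9 K.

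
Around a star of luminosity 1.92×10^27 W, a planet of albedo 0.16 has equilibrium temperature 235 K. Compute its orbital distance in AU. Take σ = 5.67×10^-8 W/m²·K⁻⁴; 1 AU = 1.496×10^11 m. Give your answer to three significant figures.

Required flux: S = 4σT⁴/(1−α) = 823.4 W/m².
S = L/(4πd²) → d = √(L/4πS) = √(1.92×10^27/(4π·823.4)) = 4.308×10^11 m = 2.879 AU.

2.88 AU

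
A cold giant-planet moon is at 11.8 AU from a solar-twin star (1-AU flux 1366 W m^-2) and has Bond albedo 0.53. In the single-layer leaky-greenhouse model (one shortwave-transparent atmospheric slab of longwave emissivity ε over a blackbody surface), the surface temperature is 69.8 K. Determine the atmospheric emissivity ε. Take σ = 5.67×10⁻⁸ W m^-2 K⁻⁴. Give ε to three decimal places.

0.287

Irradiance scales as 1/d², so S = 1366 W m^-2 × (1/11.8)² = 9.810 W m^-2.
First, T_e = [9.810·(1−0.53)/(4σ)]^(1/4) = 67.15 K.
Since (2−ε)/2 = (T_e/T_s)⁴ = 0.8565, ε = 0.2870.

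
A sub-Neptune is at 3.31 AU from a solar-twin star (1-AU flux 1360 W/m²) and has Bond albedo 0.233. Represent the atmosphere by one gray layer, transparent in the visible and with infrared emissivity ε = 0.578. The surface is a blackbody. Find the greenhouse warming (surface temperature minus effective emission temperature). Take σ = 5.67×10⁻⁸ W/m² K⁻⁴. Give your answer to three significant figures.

12.7 kelvin

By the inverse-square law, S = 1360/3.31² = 124.1 W/m².
The planet radiates to space at T_e = [S(1−α)/(4σ)]^(1/4) = 143.1 K.
The surface balance (absorbed SW + ε·downward IR = σT_s⁴) with T_a⁴ = T_s⁴/2 reduces to T_s = T_e·[2/(2−ε)]^¼ = 155.9 K.
Greenhouse warming: T_s − T_e = 12.74 K.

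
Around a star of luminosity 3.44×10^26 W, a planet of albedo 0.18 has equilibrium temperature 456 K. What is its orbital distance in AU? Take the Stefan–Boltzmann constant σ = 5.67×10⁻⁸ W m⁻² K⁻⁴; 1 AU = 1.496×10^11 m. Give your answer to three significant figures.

Required flux: S = 4σT⁴/(1−α) = 11960 W m⁻².
S = L/(4πd²) → d = √(L/4πS) = √(3.44×10^26/(4π·11960)) = 4.784×10^10 m = 0.3198 AU.

0.320 AU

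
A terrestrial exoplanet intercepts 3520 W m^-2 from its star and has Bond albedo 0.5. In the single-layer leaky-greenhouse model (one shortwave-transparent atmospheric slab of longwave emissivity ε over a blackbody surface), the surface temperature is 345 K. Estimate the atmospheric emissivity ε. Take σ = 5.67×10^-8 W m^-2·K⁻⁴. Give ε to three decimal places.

TOA balance gives T_e = 296.8 K.
T_s⁴ = T_e⁴·2/(2−ε) → ε = 2 − 2(T_e/T_s)⁴ = 2 − 2·(296.8/345)⁴ = 0.9045.

0.904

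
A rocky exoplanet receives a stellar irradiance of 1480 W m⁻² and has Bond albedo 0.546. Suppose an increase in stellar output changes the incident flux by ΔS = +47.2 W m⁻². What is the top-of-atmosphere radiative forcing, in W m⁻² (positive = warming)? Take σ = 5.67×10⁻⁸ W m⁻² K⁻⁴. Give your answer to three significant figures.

5.36 W m⁻²

Only a fraction (1−α) is absorbed and it's spread over 4πR², so ΔF = (1−α)ΔS/4 = 5.357 W m⁻².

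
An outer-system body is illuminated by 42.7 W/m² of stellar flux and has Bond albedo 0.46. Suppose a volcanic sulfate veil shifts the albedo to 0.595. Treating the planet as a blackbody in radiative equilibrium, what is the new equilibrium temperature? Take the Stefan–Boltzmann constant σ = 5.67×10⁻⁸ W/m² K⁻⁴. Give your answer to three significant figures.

New equilibrium: T₂ = [(1−0.595)·42.70/(4σ)]^(1/4) = 93.45 K.

93.4 kelvin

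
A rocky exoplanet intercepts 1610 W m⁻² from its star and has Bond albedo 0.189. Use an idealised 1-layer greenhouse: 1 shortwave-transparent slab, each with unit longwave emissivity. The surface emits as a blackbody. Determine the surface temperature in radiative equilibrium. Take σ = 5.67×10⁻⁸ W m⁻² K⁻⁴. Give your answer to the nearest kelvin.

The effective emission temperature is T_e = [S(1−α)/(4σ)]^¼ = 275.5 K.
Layer-by-layer balance gives σT_s⁴ = (N+1)σT_e⁴, so T_s = 2^¼·275.5 = 327.6 K.

328 K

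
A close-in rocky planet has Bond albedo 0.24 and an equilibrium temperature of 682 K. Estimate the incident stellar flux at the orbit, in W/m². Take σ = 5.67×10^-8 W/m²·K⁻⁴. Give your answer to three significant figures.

64600 W/m²

From S(1−α)/4 = σT⁴: S = 4σT⁴/(1−α).
The emitted flux is σT⁴ = 12270 W/m².
S = 4·12270/0.76 = 64560 W/m².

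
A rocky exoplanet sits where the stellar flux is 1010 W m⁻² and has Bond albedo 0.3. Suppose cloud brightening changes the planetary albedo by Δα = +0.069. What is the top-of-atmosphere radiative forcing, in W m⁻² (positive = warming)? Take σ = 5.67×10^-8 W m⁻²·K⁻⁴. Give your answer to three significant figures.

-17.4 W m⁻²

The change in absorbed flux is Δ[S(1−α)/4] = −SΔα/4 = -17.42 W m⁻².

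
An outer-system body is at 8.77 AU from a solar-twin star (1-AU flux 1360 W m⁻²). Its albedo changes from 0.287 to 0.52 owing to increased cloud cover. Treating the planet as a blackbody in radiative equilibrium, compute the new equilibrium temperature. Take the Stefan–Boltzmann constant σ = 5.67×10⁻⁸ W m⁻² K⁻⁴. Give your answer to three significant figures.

By the inverse-square law, S = 1360/8.77² = 17.68 W m⁻².
T₂ = [S(1−α₂)/(4σ)]^(1/4) = [17.68·0.48/(4σ)]^(1/4) = 78.21 K.

78.2 K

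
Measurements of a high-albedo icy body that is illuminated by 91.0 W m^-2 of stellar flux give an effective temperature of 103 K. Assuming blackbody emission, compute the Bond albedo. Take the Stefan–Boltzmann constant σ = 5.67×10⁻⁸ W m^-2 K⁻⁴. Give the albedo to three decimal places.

0.719

From σT⁴ = S(1−α)/4 we invert for α: 1−α = 4σT⁴/S.
4σT⁴ = 4·5.67×10⁻⁸·(103)⁴ = 25.53 W m^-2.
1−α = 25.53/91.00 = 0.2805, so α = 0.7195.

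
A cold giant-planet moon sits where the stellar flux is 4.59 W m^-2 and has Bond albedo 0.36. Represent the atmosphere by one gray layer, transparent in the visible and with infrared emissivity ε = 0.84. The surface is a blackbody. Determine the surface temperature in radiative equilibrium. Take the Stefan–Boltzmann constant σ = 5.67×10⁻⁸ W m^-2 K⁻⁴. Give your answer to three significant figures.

At the top of the atmosphere, σT_e⁴ = S(1−α)/4 = 0.7344 W m^-2, giving T_e = 59.99 K.
For a single slab of emissivity ε, T_s⁴ = 2T_e⁴/(2−ε); thus T_s = 59.99·(1.724)^(1/4) = 68.74 K.

68.7 K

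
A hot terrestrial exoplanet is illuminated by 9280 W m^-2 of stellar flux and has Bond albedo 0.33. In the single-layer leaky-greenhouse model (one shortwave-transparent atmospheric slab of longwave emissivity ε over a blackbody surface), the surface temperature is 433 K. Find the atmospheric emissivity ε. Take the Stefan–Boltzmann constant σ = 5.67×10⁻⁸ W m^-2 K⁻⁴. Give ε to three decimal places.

TOA balance gives T_e = 406.9 K.
Since (2−ε)/2 = (T_e/T_s)⁴ = 0.7799, ε = 0.4402.

0.440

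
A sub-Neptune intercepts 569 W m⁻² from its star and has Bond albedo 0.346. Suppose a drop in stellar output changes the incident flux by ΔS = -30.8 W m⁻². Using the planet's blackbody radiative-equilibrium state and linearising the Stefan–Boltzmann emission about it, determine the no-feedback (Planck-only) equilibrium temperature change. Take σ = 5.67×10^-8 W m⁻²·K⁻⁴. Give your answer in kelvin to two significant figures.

-2.7 K

Unperturbed T_e = [569.0·(1−0.346)/(4σ)]^¼ = 201.3 K.
ΔF = Δ[S(1−α)]/4 = (1−0.346)·-30.8/4 = -5.036 W m⁻².
The Planck feedback parameter is 4σT_e³ = 1.849 W m⁻²/K.
Hence the no-feedback warming is ΔF/(4σT_e³) = -2.72 K.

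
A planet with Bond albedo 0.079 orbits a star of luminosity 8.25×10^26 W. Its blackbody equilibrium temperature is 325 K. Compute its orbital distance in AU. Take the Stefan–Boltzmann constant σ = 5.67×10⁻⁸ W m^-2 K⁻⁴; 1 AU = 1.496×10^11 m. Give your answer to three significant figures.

1.03 AU

Required flux: S = 4σT⁴/(1−α) = 2747 W m^-2.
From L = 4πd²S, d = √(8.25×10^26/(4π·2747)) = 1.546×10^11 m = 1.033 AU.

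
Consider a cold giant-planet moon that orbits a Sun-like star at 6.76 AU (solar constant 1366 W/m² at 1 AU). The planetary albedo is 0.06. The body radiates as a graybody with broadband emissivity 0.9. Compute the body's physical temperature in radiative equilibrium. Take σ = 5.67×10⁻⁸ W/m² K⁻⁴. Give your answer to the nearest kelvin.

108 K

Irradiance scales as 1/d², so S = 1366 W/m² × (1/6.76)² = 29.89 W/m².
The planet absorbs (1−α)S over its disc πR² and re-emits over 4πR², so the mean absorbed flux is (1−0.06)·29.89/4 = 7.025 W/m².
Equating to εσT⁴ with ε = 0.9: T = (7.025/0.9σ)^(1/4) = 108.3 K.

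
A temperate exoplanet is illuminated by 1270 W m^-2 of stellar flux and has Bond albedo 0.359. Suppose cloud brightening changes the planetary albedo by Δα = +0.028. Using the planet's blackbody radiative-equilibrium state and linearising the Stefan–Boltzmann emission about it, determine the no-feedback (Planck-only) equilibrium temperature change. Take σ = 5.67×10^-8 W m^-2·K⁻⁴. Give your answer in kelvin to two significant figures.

The baseline emission temperature is T_e = 244.8 K.
TOA radiative forcing: ΔF = −S·Δα/4 = −1270·(+0.028)/4 = -8.890 W m^-2.
Linearising σT⁴ gives d(σT⁴)/dT = 4σT_e³ = 3.326 W m^-2 per K.
So ΔT₀ = -8.890/3.326 = -2.67 K.

-2.7 K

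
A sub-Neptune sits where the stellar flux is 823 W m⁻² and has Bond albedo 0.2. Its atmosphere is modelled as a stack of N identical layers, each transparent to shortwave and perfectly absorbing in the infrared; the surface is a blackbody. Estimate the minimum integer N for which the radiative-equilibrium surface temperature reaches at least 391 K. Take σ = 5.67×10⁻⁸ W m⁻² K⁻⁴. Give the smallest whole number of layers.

The effective emission temperature is T_e = [S(1−α)/(4σ)]^¼ = 232.1 K.
Need (N+1)T_e⁴ ≥ T_s⁴, i.e. N+1 ≥ (391/232.1)⁴ = 8.051.
Rounding up, N = 8.

8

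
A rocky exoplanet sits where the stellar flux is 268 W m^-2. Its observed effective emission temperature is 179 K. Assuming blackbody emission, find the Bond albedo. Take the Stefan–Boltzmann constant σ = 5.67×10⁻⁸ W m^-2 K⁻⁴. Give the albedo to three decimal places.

0.131

Rearranging the radiative balance, α = 1 − 4σT⁴/S.
σT⁴ = 58.21 W m^-2, so 4σT⁴ = 232.8 W m^-2.
Hence α = 1 − 232.8/268.0 = 0.1312.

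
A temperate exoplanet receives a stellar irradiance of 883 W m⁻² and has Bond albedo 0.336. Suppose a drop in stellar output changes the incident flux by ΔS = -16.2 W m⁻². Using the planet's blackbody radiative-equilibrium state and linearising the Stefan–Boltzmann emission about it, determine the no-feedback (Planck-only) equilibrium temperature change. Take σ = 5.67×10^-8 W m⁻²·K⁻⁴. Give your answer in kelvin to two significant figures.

-1.0 kelvin

The baseline emission temperature is T_e = 225.5 K.
TOA radiative forcing: ΔF = (1−α)ΔS/4 = 0.664·(-16.2)/4 = -2.689 W m⁻².
Linearising σT⁴ gives d(σT⁴)/dT = 4σT_e³ = 2.600 W m⁻² per K.
Hence the no-feedback warming is ΔF/(4σT_e³) = -1.03 K.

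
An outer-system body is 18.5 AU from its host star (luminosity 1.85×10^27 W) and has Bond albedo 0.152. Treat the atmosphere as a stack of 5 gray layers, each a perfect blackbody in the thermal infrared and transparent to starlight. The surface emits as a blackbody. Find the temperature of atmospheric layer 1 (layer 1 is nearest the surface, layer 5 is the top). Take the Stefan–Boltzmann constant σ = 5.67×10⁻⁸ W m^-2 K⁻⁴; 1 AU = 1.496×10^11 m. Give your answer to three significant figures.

d = 18.5 × 1.496×10^11 m = 2.768×10^12 m.
Spreading L over a sphere of radius d: S = 1.85×10^27/(4π·2.77×10^12²) = 19.22 W m^-2.
Top-of-atmosphere balance: σT_e⁴ = S(1−α)/4 = 4.075 W m^-2 → T_e = 92.07 K.
In the N-layer model, layer k (counted from the surface) has T_k = (N+1−k)^(1/4)·T_e.
With k = 1: T_1 = (5+1−1)^¼·92.07 K = 137.7 K.

138 kelvin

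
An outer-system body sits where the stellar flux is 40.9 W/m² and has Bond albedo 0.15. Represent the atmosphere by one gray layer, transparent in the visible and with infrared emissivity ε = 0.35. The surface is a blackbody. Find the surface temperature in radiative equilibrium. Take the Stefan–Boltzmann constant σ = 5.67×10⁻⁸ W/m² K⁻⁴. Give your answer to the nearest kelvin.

Effective emission temperature (TOA balance): σT_e⁴ = S(1−α)/4 = 8.691 W/m² → T_e = 111.3 K.
The surface balance (absorbed SW + ε·downward IR = σT_s⁴) with T_a⁴ = T_s⁴/2 reduces to T_s = T_e·[2/(2−ε)]^¼ = 116.8 K.

117 kelvin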